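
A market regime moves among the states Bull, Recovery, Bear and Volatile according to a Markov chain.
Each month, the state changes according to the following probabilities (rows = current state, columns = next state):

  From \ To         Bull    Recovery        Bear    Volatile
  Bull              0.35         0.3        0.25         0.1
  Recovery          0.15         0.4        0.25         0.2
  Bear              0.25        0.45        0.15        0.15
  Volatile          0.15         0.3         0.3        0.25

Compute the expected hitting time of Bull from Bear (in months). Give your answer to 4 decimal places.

5.2371

Let t(s) be the expected number of months to first reach Bull from state s, with t(Bull) = 0. Conditioning on the first month:
t(Recovery) = 1 + 0.4·t(Recovery) + 0.25·t(Bear) + 0.2·t(Volatile)
t(Bear) = 1 + 0.45·t(Recovery) + 0.15·t(Bear) + 0.15·t(Volatile)
t(Volatile) = 1 + 0.3·t(Recovery) + 0.3·t(Bear) + 0.25·t(Volatile)
Solving: t(Recovery) = 5.7595, t(Bear) = 5.2371, t(Volatile) = 5.7320.
Expected months from Bear to Bull: 5.2371.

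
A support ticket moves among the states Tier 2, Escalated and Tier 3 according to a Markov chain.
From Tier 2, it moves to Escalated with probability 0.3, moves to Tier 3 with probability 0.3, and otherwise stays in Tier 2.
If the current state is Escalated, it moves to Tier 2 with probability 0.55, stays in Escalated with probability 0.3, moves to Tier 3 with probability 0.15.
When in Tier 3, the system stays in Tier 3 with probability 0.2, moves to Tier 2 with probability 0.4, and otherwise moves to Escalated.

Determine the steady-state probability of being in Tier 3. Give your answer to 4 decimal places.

0.2287

Let the stationary distribution be π with π = πP and π_1 + π_2 + π_3 = 1.
π_1 = 0.4·π_1 + 0.55·π_2 + 0.4·π_3
π_2 = 0.3·π_1 + 0.3·π_2 + 0.4·π_3
Solving with the normalization constraint gives π = (0.4484, 0.3229, 0.2287).
So the stationary probability of Tier 3 is 0.2287.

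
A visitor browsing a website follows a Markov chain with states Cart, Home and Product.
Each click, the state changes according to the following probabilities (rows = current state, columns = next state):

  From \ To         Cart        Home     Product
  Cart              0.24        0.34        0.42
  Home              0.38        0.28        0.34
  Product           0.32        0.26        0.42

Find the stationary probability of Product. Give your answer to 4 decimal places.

Let the stationary distribution be π with π = πP and π_1 + π_2 + π_3 = 1.
π_1 = 0.24·π_1 + 0.38·π_2 + 0.32·π_3
π_2 = 0.34·π_1 + 0.28·π_2 + 0.26·π_3
Solving with the normalization constraint gives π = (0.3125, 0.2908, 0.3967).
So the stationary probability of Product is 0.3967.

0.3967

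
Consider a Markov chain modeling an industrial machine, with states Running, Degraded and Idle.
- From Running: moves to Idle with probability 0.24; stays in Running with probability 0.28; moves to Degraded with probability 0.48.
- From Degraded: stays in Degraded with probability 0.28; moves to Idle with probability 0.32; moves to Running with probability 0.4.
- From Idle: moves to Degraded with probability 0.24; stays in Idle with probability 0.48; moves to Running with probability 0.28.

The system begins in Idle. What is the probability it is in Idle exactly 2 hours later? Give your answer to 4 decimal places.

0.3744

Sum over the intermediate state after 1 hour:
P = P(Idle→Running)·P(Running→Idle) + P(Idle→Degraded)·P(Degraded→Idle) + P(Idle→Idle)·P(Idle→Idle)
  = 0.28×0.24 + 0.24×0.32 + 0.48×0.48
  = 0.0672 + 0.0768 + 0.2304 = 0.3744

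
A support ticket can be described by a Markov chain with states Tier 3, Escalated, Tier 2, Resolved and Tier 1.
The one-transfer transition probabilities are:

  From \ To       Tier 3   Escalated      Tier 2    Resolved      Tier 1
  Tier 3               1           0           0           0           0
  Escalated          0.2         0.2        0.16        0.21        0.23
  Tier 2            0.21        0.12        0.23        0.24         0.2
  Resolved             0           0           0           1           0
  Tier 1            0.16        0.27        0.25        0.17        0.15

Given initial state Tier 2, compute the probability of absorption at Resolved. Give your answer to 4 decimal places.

0.5272

Let h(s) be the probability of absorption at Resolved starting from transient state s. Then h(Resolved) = 1 and h(Tier 3) = 0. By first-step analysis:
h(Escalated) = 0.2·0 + 0.2·h(Escalated) + 0.16·h(Tier 2) + 0.21·1 + 0.23·h(Tier 1)
h(Tier 2) = 0.21·0 + 0.12·h(Escalated) + 0.23·h(Tier 2) + 0.24·1 + 0.2·h(Tier 1)
h(Tier 1) = 0.16·0 + 0.27·h(Escalated) + 0.25·h(Tier 2) + 0.17·1 + 0.15·h(Tier 1)
Solving: h(Escalated) = 0.5173, h(Tier 2) = 0.5272, h(Tier 1) = 0.5194.
Starting from Tier 2, the probability is 0.5272.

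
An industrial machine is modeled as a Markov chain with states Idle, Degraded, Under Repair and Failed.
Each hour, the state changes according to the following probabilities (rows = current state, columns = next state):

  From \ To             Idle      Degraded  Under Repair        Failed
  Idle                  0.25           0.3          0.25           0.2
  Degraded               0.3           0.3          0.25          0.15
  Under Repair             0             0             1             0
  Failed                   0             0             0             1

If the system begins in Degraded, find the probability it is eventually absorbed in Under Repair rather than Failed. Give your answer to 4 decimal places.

0.6034

Let h(s) be the probability of absorption at Under Repair starting from transient state s. Then h(Under Repair) = 1 and h(Failed) = 0. By first-step analysis:
h(Idle) = 0.25·h(Idle) + 0.3·h(Degraded) + 0.25·1 + 0.2·0
h(Degraded) = 0.3·h(Idle) + 0.3·h(Degraded) + 0.25·1 + 0.15·0
Solving: h(Idle) = 0.5747, h(Degraded) = 0.6034.
Starting from Degraded, the probability is 0.6034.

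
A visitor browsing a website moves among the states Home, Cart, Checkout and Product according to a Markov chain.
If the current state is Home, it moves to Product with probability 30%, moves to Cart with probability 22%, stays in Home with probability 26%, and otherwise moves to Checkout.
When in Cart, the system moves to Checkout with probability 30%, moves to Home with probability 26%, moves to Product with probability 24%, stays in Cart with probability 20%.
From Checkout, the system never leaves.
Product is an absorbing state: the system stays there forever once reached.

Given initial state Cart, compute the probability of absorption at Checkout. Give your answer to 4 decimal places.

Let h(s) be the probability of absorption at Checkout starting from transient state s. Then h(Checkout) = 1 and h(Product) = 0. By first-step analysis:
h(Home) = 0.26·h(Home) + 0.22·h(Cart) + 0.22·1 + 0.3·0
h(Cart) = 0.26·h(Home) + 0.2·h(Cart) + 0.3·1 + 0.24·0
Solving: h(Home) = 0.4525, h(Cart) = 0.5221.
Starting from Cart, the probability is 0.5221.

0.5221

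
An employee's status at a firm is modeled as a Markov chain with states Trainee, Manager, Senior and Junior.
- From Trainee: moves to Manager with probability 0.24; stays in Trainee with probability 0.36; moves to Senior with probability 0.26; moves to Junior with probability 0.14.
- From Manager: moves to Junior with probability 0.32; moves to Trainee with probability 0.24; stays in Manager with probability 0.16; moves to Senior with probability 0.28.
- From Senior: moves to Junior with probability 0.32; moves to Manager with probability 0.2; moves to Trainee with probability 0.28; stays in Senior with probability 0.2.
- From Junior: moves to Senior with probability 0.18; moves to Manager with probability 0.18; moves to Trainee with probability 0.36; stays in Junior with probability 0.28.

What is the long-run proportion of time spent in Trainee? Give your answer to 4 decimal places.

Let the stationary distribution be π with π = πP and π_1 + π_2 + π_3 + π_4 = 1.
π_1 = 0.36·π_1 + 0.24·π_2 + 0.28·π_3 + 0.36·π_4
π_2 = 0.24·π_1 + 0.16·π_2 + 0.2·π_3 + 0.18·π_4
π_3 = 0.26·π_1 + 0.28·π_2 + 0.2·π_3 + 0.18·π_4
Solving with the normalization constraint gives π = (0.3176, 0.1997, 0.2300, 0.2527).
So the stationary probability of Trainee is 0.3176.

0.3176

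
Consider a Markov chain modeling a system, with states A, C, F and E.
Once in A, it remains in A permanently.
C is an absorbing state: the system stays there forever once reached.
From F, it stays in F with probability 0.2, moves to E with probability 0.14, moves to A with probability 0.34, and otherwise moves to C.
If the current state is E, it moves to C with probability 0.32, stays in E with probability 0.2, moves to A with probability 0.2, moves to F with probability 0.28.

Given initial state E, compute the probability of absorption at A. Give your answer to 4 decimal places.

0.4248

Let h(s) be the probability of absorption at A starting from transient state s. Then h(A) = 1 and h(C) = 0. By first-step analysis:
h(F) = 0.34·1 + 0.32·0 + 0.2·h(F) + 0.14·h(E)
h(E) = 0.2·1 + 0.32·0 + 0.28·h(F) + 0.2·h(E)
Solving: h(F) = 0.4993, h(E) = 0.4248.
Starting from E, the probability is 0.4248.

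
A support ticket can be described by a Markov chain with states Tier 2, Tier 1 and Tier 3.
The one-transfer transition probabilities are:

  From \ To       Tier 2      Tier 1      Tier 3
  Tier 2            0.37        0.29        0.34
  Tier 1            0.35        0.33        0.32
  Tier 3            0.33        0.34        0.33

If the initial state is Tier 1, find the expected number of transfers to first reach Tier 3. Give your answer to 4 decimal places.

Let t(s) be the expected number of transfers to first reach Tier 3 from state s, with t(Tier 3) = 0. Conditioning on the first transfer:
t(Tier 2) = 1 + 0.37·t(Tier 2) + 0.29·t(Tier 1)
t(Tier 1) = 1 + 0.35·t(Tier 2) + 0.33·t(Tier 1)
Solving: t(Tier 2) = 2.9944, t(Tier 1) = 3.0568.
Expected transfers from Tier 1 to Tier 3: 3.0568.

3.0568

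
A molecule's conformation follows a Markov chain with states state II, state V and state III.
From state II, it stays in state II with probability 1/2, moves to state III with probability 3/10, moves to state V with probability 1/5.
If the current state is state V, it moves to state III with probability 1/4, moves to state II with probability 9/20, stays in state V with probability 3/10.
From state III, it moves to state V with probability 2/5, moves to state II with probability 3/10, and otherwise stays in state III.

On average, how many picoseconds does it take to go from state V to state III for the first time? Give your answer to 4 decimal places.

3.6538

Let t(s) be the expected number of picoseconds to first reach state III from state s, with t(state III) = 0. Conditioning on the first picosecond:
t(state II) = 1 + 0.5·t(state II) + 0.2·t(state V)
t(state V) = 1 + 0.45·t(state II) + 0.3·t(state V)
Solving: t(state II) = 3.4615, t(state V) = 3.6538.
Expected picoseconds from state V to state III: 3.6538.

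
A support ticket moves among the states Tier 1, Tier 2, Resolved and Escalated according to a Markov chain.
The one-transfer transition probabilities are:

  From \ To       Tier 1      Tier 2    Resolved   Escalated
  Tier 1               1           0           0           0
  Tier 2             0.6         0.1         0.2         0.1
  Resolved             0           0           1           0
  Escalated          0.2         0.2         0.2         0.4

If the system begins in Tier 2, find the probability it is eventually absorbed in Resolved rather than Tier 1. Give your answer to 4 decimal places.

Let h(s) be the probability of absorption at Resolved starting from transient state s. Then h(Resolved) = 1 and h(Tier 1) = 0. By first-step analysis:
h(Tier 2) = 0.6·0 + 0.1·h(Tier 2) + 0.2·1 + 0.1·h(Escalated)
h(Escalated) = 0.2·0 + 0.2·h(Tier 2) + 0.2·1 + 0.4·h(Escalated)
Solving: h(Tier 2) = 0.2692, h(Escalated) = 0.4231.
Starting from Tier 2, the probability is 0.2692.

0.2692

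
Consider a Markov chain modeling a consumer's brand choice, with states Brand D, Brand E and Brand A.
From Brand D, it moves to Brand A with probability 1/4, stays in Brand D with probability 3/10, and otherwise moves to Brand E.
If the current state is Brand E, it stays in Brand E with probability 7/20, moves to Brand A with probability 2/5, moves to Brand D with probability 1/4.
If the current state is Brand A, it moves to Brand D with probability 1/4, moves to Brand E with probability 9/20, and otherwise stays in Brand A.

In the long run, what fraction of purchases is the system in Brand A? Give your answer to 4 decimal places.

0.3278

Let the stationary distribution be π with π = πP and π_1 + π_2 + π_3 = 1.
π_1 = 0.3·π_1 + 0.25·π_2 + 0.25·π_3
π_2 = 0.45·π_1 + 0.35·π_2 + 0.45·π_3
Solving with the normalization constraint gives π = (0.2632, 0.4091, 0.3278).
So the stationary probability of Brand A is 0.3278.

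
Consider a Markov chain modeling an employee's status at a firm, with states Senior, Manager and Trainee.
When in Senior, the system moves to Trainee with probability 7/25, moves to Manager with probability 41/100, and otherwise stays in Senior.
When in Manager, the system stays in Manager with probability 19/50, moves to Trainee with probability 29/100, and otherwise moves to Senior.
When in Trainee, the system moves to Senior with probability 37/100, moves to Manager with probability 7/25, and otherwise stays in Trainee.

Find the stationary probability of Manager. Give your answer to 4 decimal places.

Let the stationary distribution be π with π = πP and π_1 + π_2 + π_3 = 1.
π_1 = 0.31·π_1 + 0.33·π_2 + 0.37·π_3
π_2 = 0.41·π_1 + 0.38·π_2 + 0.28·π_3
Solving with the normalization constraint gives π = (0.3355, 0.3596, 0.3049).
So the stationary probability of Manager is 0.3596.

0.3596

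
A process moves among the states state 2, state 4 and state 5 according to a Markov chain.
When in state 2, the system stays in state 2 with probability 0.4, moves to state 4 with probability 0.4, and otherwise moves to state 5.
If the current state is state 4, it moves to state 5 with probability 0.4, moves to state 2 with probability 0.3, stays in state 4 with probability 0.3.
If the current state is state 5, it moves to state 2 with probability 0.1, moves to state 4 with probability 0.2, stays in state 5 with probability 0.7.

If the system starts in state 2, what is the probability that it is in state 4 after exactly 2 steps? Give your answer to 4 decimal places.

Sum over the intermediate state after 1 step:
P = P(state 2→state 2)·P(state 2→state 4) + P(state 2→state 4)·P(state 4→state 4) + P(state 2→state 5)·P(state 5→state 4)
  = 0.4×0.4 + 0.4×0.3 + 0.2×0.2
  = 0.1600 + 0.1200 + 0.0400 = 0.3200

0.3200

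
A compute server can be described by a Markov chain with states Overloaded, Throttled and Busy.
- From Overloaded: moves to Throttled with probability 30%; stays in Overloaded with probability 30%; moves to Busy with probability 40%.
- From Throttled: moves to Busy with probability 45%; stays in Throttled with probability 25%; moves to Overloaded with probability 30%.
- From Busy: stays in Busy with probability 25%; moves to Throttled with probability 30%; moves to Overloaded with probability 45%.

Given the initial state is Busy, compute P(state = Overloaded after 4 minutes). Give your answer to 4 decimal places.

Propagate the distribution vector 4 minutes from Busy.
After 0 minutes: (0.0000, 0.0000, 1.0000)
After 1 minute: (0.4500, 0.3000, 0.2500)
After 2 minutes: (0.3375, 0.2850, 0.3775)
After 3 minutes: (0.3566, 0.2858, 0.3576)
After 4 minutes: (0.3536, 0.2857, 0.3606)
P(in Overloaded after 4 minutes) = 0.3536

0.3536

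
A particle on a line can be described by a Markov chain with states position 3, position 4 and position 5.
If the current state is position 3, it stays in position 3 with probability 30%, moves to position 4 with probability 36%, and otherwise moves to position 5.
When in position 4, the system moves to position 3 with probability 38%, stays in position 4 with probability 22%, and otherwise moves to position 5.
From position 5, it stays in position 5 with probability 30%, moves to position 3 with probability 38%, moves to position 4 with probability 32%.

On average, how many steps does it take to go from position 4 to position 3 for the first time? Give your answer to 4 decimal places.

2.6316

Let t(s) be the expected number of steps to first reach position 3 from state s, with t(position 3) = 0. Conditioning on the first step:
t(position 4) = 1 + 0.22·t(position 4) + 0.4·t(position 5)
t(position 5) = 1 + 0.32·t(position 4) + 0.3·t(position 5)
Solving: t(position 4) = 2.6316, t(position 5) = 2.6316.
Expected steps from position 4 to position 3: 2.6316.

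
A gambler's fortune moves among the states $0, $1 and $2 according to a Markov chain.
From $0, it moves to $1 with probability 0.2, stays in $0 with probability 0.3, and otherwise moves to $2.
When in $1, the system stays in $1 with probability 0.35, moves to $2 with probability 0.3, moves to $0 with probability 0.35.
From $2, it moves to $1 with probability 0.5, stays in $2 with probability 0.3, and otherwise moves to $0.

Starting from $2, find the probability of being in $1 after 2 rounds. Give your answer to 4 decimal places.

0.3650

Sum over the intermediate state after 1 round:
P = P($2→$0)·P($0→$1) + P($2→$1)·P($1→$1) + P($2→$2)·P($2→$1)
  = 0.2×0.2 + 0.5×0.35 + 0.3×0.5
  = 0.0400 + 0.1750 + 0.1500 = 0.3650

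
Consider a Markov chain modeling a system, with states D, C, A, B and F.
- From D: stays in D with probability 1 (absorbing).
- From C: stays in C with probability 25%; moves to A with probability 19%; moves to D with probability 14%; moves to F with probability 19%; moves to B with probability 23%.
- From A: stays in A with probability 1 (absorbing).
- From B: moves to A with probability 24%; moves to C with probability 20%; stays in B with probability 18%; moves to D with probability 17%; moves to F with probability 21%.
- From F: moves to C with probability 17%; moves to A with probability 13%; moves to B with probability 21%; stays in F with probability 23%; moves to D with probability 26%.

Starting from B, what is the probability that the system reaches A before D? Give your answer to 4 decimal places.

0.5307

Let h(s) be the probability of absorption at A starting from transient state s. Then h(A) = 1 and h(D) = 0. By first-step analysis:
h(C) = 0.14·0 + 0.25·h(C) + 0.19·1 + 0.23·h(B) + 0.19·h(F)
h(B) = 0.17·0 + 0.2·h(C) + 0.24·1 + 0.18·h(B) + 0.21·h(F)
h(F) = 0.26·0 + 0.17·h(C) + 0.13·1 + 0.21·h(B) + 0.23·h(F)
Solving: h(C) = 0.5249, h(B) = 0.5307, h(F) = 0.4294.
Starting from B, the probability is 0.5307.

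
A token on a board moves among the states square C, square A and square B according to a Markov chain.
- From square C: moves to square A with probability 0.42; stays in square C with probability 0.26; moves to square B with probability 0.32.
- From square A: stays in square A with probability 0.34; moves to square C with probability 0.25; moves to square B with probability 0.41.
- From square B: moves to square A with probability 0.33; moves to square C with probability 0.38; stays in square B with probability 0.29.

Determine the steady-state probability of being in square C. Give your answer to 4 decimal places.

Let the stationary distribution be π with π = πP and π_1 + π_2 + π_3 = 1.
π_1 = 0.26·π_1 + 0.25·π_2 + 0.38·π_3
π_2 = 0.42·π_1 + 0.34·π_2 + 0.33·π_3
Solving with the normalization constraint gives π = (0.2975, 0.3604, 0.3422).
So the stationary probability of square C is 0.2975.

0.2975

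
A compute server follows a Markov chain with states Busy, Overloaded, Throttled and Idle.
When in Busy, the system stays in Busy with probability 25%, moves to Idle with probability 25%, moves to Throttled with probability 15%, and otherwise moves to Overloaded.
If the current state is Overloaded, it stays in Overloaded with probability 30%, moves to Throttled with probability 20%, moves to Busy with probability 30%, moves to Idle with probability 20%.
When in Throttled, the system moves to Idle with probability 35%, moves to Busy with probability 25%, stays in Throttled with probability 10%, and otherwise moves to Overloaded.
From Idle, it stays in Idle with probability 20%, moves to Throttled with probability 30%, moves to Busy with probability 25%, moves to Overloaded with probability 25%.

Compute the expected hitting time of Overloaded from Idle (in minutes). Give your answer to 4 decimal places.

Let t(s) be the expected number of minutes to first reach Overloaded from state s, with t(Overloaded) = 0. Conditioning on the first minute:
t(Busy) = 1 + 0.25·t(Busy) + 0.15·t(Throttled) + 0.25·t(Idle)
t(Throttled) = 1 + 0.25·t(Busy) + 0.1·t(Throttled) + 0.35·t(Idle)
t(Idle) = 1 + 0.25·t(Busy) + 0.3·t(Throttled) + 0.2·t(Idle)
Solving: t(Busy) = 3.1694, t(Throttled) = 3.3515, t(Idle) = 3.4973.
Expected minutes from Idle to Overloaded: 3.4973.

3.4973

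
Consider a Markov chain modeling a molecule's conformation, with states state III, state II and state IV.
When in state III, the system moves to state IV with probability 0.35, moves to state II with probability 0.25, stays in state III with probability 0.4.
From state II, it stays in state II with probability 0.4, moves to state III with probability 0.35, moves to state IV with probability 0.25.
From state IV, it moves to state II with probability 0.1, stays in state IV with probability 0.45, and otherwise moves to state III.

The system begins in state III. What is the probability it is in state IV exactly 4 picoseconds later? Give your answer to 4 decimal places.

0.3631

Propagate the distribution vector 4 picoseconds from state III.
After 0 picoseconds: (1.0000, 0.0000, 0.0000)
After 1 picosecond: (0.4000, 0.2500, 0.3500)
After 2 picoseconds: (0.4050, 0.2350, 0.3600)
After 3 picoseconds: (0.4063, 0.2313, 0.3625)
After 4 picoseconds: (0.4066, 0.2303, 0.3631)
P(in state IV after 4 picoseconds) = 0.3631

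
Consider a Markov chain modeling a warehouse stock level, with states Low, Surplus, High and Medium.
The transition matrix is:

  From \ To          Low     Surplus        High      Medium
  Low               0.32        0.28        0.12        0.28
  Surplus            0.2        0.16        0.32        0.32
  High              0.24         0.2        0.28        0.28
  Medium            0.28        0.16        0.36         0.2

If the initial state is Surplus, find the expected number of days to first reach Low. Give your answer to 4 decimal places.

Let t(s) be the expected number of days to first reach Low from state s, with t(Low) = 0. Conditioning on the first day:
t(Surplus) = 1 + 0.16·t(Surplus) + 0.32·t(High) + 0.32·t(Medium)
t(High) = 1 + 0.2·t(Surplus) + 0.28·t(High) + 0.28·t(Medium)
t(Medium) = 1 + 0.16·t(Surplus) + 0.36·t(High) + 0.2·t(Medium)
Solving: t(Surplus) = 4.2612, t(High) = 4.1092, t(Medium) = 3.9514.
Expected days from Surplus to Low: 4.2612.

4.2612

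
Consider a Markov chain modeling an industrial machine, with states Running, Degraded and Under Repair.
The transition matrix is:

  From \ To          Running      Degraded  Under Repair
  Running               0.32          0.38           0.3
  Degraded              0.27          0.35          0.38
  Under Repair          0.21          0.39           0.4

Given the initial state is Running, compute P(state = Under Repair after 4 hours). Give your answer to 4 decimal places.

0.3664

Propagate the distribution vector 4 hours from Running.
After 0 hours: (1.0000, 0.0000, 0.0000)
After 1 hour: (0.3200, 0.3800, 0.3000)
After 2 hours: (0.2680, 0.3716, 0.3604)
After 3 hours: (0.2618, 0.3725, 0.3658)
After 4 hours: (0.2611, 0.3725, 0.3664)
P(in Under Repair after 4 hours) = 0.3664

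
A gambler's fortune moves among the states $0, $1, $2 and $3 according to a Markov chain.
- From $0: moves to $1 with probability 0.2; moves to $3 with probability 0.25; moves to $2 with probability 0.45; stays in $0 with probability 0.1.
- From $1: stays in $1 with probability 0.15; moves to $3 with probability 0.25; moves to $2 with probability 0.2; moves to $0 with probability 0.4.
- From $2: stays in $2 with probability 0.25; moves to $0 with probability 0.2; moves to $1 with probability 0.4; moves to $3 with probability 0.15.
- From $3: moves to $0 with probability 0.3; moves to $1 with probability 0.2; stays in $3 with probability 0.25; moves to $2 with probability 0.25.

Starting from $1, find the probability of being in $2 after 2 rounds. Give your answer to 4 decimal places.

0.3225

Propagate the distribution vector 2 rounds from $1.
After 0 rounds: (0.0000, 1.0000, 0.0000, 0.0000)
After 1 round: (0.4000, 0.1500, 0.2000, 0.2500)
After 2 rounds: (0.2150, 0.2325, 0.3225, 0.2300)
P(in $2 after 2 rounds) = 0.3225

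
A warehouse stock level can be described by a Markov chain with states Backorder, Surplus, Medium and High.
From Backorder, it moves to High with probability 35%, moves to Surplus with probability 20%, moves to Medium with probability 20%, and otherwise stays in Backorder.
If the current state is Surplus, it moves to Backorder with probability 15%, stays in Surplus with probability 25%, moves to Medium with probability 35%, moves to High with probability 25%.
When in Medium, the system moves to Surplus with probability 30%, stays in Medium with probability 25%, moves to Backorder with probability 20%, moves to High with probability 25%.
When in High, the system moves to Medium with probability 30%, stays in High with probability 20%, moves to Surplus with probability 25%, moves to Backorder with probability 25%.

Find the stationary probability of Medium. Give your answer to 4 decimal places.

Let the stationary distribution be π with π = πP and π_1 + π_2 + π_3 + π_4 = 1.
π_1 = 0.25·π_1 + 0.15·π_2 + 0.2·π_3 + 0.25·π_4
π_2 = 0.2·π_1 + 0.25·π_2 + 0.3·π_3 + 0.25·π_4
π_3 = 0.2·π_1 + 0.35·π_2 + 0.25·π_3 + 0.3·π_4
Solving with the normalization constraint gives π = (0.2108, 0.2533, 0.2777, 0.2582).
So the stationary probability of Medium is 0.2777.

0.2777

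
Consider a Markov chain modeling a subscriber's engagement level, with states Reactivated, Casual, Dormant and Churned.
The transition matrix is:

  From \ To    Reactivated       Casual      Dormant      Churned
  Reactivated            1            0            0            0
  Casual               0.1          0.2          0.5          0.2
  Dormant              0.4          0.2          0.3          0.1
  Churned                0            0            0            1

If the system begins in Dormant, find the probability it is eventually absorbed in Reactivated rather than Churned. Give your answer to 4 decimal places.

Let h(s) be the probability of absorption at Reactivated starting from transient state s. Then h(Reactivated) = 1 and h(Churned) = 0. By first-step analysis:
h(Casual) = 0.1·1 + 0.2·h(Casual) + 0.5·h(Dormant) + 0.2·0
h(Dormant) = 0.4·1 + 0.2·h(Casual) + 0.3·h(Dormant) + 0.1·0
Solving: h(Casual) = 0.5870, h(Dormant) = 0.7391.
Starting from Dormant, the probability is 0.7391.

0.7391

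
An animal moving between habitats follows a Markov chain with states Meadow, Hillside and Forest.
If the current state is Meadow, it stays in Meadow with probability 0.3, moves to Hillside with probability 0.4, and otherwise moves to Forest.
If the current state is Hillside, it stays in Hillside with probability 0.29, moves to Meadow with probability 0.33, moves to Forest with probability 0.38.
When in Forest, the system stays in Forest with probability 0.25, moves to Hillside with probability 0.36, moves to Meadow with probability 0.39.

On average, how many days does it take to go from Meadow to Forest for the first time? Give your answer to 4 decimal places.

3.0411

Let t(s) be the expected number of days to first reach Forest from state s, with t(Forest) = 0. Conditioning on the first day:
t(Meadow) = 1 + 0.3·t(Meadow) + 0.4·t(Hillside)
t(Hillside) = 1 + 0.33·t(Meadow) + 0.29·t(Hillside)
Solving: t(Meadow) = 3.0411, t(Hillside) = 2.8219.
Expected days from Meadow to Forest: 3.0411.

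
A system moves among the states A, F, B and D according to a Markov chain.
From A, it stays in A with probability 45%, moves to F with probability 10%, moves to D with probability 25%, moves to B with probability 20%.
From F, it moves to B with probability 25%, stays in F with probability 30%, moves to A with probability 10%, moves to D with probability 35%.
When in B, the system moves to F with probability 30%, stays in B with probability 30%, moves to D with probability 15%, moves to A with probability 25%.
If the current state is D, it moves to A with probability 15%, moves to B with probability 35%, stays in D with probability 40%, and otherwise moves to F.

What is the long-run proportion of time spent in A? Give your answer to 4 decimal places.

Let the stationary distribution be π with π = πP and π_1 + π_2 + π_3 + π_4 = 1.
π_1 = 0.45·π_1 + 0.1·π_2 + 0.25·π_3 + 0.15·π_4
π_2 = 0.1·π_1 + 0.3·π_2 + 0.3·π_3 + 0.1·π_4
π_3 = 0.2·π_1 + 0.25·π_2 + 0.3·π_3 + 0.35·π_4
Solving with the normalization constraint gives π = (0.2404, 0.1951, 0.2804, 0.2841).
So the stationary probability of A is 0.2404.

0.2404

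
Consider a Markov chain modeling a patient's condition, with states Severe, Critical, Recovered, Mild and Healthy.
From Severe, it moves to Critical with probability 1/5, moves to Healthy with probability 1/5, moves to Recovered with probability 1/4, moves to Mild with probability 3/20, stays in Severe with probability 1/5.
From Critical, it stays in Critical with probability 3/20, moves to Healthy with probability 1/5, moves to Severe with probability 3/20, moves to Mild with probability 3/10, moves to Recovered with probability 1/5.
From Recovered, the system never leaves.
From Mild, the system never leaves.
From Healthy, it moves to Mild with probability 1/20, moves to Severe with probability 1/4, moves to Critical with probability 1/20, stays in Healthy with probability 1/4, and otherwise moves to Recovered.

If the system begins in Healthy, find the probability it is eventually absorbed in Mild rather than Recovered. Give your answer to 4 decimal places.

Let h(s) be the probability of absorption at Mild starting from transient state s. Then h(Mild) = 1 and h(Recovered) = 0. By first-step analysis:
h(Severe) = 0.2·h(Severe) + 0.2·h(Critical) + 0.25·0 + 0.15·1 + 0.2·h(Healthy)
h(Critical) = 0.15·h(Severe) + 0.15·h(Critical) + 0.2·0 + 0.3·1 + 0.2·h(Healthy)
h(Healthy) = 0.25·h(Severe) + 0.05·h(Critical) + 0.4·0 + 0.05·1 + 0.25·h(Healthy)
Solving: h(Severe) = 0.3587, h(Critical) = 0.4674, h(Healthy) = 0.2174.
Starting from Healthy, the probability is 0.2174.

0.2174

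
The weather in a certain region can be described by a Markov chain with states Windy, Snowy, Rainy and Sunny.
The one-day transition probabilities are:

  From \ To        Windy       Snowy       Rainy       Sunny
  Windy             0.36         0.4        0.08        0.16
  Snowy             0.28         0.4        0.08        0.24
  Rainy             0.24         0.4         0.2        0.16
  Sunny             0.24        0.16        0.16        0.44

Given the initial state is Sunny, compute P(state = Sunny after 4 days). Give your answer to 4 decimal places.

Propagate the distribution vector 4 days from Sunny.
After 0 days: (0.0000, 0.0000, 0.0000, 1.0000)
After 1 day: (0.2400, 0.1600, 0.1600, 0.4400)
After 2 days: (0.2752, 0.2944, 0.1344, 0.2960)
After 3 days: (0.2848, 0.3290, 0.1198, 0.2664)
After 4 days: (0.2873, 0.3361, 0.1157, 0.2609)
P(in Sunny after 4 days) = 0.2609

0.2609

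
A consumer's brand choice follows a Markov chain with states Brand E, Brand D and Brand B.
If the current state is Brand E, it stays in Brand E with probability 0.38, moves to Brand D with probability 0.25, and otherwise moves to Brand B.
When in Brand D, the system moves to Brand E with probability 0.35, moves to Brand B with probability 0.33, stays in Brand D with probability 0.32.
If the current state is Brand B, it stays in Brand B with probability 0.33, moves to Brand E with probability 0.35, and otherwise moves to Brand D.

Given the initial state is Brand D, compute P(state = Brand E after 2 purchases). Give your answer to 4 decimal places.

0.3605

Sum over the intermediate state after 1 purchase:
P = P(Brand D→Brand E)·P(Brand E→Brand E) + P(Brand D→Brand D)·P(Brand D→Brand E) + P(Brand D→Brand B)·P(Brand B→Brand E)
  = 0.35×0.38 + 0.32×0.35 + 0.33×0.35
  = 0.1330 + 0.1120 + 0.1155 = 0.3605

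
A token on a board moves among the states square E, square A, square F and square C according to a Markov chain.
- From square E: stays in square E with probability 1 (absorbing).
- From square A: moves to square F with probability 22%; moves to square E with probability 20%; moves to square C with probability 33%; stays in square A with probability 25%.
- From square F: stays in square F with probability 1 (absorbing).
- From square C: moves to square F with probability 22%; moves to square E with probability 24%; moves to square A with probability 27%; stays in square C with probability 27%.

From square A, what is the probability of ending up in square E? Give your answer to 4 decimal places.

0.4913

Let h(s) be the probability of absorption at square E starting from transient state s. Then h(square E) = 1 and h(square F) = 0. By first-step analysis:
h(square A) = 0.2·1 + 0.25·h(square A) + 0.22·0 + 0.33·h(square C)
h(square C) = 0.24·1 + 0.27·h(square A) + 0.22·0 + 0.27·h(square C)
Solving: h(square A) = 0.4913, h(square C) = 0.5105.
Starting from square A, the probability is 0.4913.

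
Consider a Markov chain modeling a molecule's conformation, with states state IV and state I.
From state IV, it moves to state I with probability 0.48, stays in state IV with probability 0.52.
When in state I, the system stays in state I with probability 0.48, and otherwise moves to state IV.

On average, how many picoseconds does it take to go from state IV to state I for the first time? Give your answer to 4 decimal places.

2.0833

Let t(s) be the expected number of picoseconds to first reach state I from state s, with t(state I) = 0. Conditioning on the first picosecond:
t(state IV) = 1 + 0.52·t(state IV)
Solving: t(state IV) = 2.0833.
Expected picoseconds from state IV to state I: 2.0833.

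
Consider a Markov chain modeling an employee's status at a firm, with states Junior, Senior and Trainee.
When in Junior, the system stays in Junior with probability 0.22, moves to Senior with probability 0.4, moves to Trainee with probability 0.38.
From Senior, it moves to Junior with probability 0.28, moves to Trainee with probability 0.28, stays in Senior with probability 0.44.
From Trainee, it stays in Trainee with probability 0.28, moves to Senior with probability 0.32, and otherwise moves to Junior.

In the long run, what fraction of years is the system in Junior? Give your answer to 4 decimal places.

Let the stationary distribution be π with π = πP and π_1 + π_2 + π_3 = 1.
π_1 = 0.22·π_1 + 0.28·π_2 + 0.4·π_3
π_2 = 0.4·π_1 + 0.44·π_2 + 0.32·π_3
Solving with the normalization constraint gives π = (0.2992, 0.3908, 0.3099).
So the stationary probability of Junior is 0.2992.

0.2992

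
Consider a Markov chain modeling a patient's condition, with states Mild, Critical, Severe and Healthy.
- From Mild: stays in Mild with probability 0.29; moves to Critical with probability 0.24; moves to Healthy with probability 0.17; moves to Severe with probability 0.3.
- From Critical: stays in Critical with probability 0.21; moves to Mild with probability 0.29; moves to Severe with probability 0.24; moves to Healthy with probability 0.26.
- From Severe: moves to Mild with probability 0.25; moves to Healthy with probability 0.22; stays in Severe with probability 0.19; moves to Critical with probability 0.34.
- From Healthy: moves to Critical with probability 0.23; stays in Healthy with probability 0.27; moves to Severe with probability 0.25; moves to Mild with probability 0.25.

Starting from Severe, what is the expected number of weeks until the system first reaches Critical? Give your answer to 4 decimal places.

3.4484

Let t(s) be the expected number of weeks to first reach Critical from state s, with t(Critical) = 0. Conditioning on the first week:
t(Mild) = 1 + 0.29·t(Mild) + 0.3·t(Severe) + 0.17·t(Healthy)
t(Severe) = 1 + 0.25·t(Mild) + 0.19·t(Severe) + 0.22·t(Healthy)
t(Healthy) = 1 + 0.25·t(Mild) + 0.25·t(Severe) + 0.27·t(Healthy)
Solving: t(Mild) = 3.7868, t(Severe) = 3.4484, t(Healthy) = 3.8477.
Expected weeks from Severe to Critical: 3.4484.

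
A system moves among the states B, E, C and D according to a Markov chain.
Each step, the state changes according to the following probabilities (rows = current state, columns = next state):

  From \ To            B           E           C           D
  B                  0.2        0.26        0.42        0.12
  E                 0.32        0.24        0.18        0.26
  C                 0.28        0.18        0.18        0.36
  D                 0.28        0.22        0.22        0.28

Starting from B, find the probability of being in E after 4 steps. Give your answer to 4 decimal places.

Propagate the distribution vector 4 steps from B.
After 0 steps: (1.0000, 0.0000, 0.0000, 0.0000)
After 1 step: (0.2000, 0.2600, 0.4200, 0.1200)
After 2 steps: (0.2744, 0.2164, 0.2328, 0.2764)
After 3 steps: (0.2667, 0.2260, 0.2569, 0.2504)
After 4 steps: (0.2677, 0.2249, 0.2540, 0.2534)
P(in E after 4 steps) = 0.2249

0.2249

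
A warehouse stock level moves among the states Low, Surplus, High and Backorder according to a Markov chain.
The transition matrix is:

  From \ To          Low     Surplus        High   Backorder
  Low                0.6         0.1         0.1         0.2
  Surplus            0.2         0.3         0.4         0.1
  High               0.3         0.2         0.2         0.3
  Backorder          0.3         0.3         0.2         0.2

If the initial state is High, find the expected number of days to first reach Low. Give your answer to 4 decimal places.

3.6331

Let t(s) be the expected number of days to first reach Low from state s, with t(Low) = 0. Conditioning on the first day:
t(Surplus) = 1 + 0.3·t(Surplus) + 0.4·t(High) + 0.1·t(Backorder)
t(High) = 1 + 0.2·t(Surplus) + 0.2·t(High) + 0.3·t(Backorder)
t(Backorder) = 1 + 0.3·t(Surplus) + 0.2·t(High) + 0.2·t(Backorder)
Solving: t(Surplus) = 4.0288, t(High) = 3.6331, t(Backorder) = 3.6691.
Expected days from High to Low: 3.6331.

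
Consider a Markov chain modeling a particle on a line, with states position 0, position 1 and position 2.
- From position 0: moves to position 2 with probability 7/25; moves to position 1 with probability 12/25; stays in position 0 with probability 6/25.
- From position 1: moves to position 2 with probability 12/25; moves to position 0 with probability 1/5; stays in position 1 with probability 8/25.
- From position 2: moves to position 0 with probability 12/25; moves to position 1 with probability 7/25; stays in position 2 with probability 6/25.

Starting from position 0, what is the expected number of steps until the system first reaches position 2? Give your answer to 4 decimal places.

Let t(s) be the expected number of steps to first reach position 2 from state s, with t(position 2) = 0. Conditioning on the first step:
t(position 0) = 1 + 0.24·t(position 0) + 0.48·t(position 1)
t(position 1) = 1 + 0.2·t(position 0) + 0.32·t(position 1)
Solving: t(position 0) = 2.7567, t(position 1) = 2.2814.
Expected steps from position 0 to position 2: 2.7567.

2.7567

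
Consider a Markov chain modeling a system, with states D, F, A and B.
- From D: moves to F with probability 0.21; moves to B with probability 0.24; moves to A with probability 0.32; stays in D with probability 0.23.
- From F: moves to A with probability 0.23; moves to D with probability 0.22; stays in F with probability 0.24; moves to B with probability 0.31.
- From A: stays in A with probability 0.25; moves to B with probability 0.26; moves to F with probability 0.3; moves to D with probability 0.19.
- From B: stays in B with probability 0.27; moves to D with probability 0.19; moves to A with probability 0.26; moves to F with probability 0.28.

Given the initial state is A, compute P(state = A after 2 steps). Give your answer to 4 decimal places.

Propagate the distribution vector 2 steps from A.
After 0 steps: (0.0000, 0.0000, 1.0000, 0.0000)
After 1 step: (0.1900, 0.3000, 0.2500, 0.2600)
After 2 steps: (0.2066, 0.2597, 0.2599, 0.2738)
P(in A after 2 steps) = 0.2599

0.2599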